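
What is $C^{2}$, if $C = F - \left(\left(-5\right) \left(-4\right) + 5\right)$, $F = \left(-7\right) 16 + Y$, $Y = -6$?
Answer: $20449$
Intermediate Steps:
$F = -118$ ($F = \left(-7\right) 16 - 6 = -112 - 6 = -118$)
$C = -143$ ($C = -118 - \left(\left(-5\right) \left(-4\right) + 5\right) = -118 - \left(20 + 5\right) = -118 - 25 = -143$)
$C^{2} = \left(-143\right)^{2} = 20449$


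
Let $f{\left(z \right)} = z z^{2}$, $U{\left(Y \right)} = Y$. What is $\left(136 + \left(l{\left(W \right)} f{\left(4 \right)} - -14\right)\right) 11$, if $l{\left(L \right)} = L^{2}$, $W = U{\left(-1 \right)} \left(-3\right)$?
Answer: $7986$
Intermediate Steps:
$W = 3$ ($W = \left(-1\right) \left(-3\right) = 3$)
$f{\left(z \right)} = z^{3}$
$\left(136 + \left(l{\left(W \right)} f{\left(4 \right)} - -14\right)\right) 11 = \left(136 - \left(-14 - 3^{2} \cdot 4^{3}\right)\right) 11 = \left(136 + \left(9 \cdot 64 + 14\right)\right) 11 = \left(136 + \left(576 + 14\right)\right) 11 = \left(136 + 590\right) 11 = 726 \cdot 11 = 7986$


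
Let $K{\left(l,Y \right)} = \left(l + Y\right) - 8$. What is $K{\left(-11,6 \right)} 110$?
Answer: $-1430$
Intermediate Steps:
$K{\left(l,Y \right)} = -8 + Y + l$ ($K{\left(l,Y \right)} = \left(Y + l\right) - 8 = -8 + Y + l$)
$K{\left(-11,6 \right)} 110 = \left(-8 + 6 - 11\right) 110 = \left(-13\right) 110 = -1430$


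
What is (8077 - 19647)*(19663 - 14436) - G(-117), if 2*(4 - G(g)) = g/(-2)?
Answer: -241905459/4 ≈ -6.0476e+7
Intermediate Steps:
G(g) = 4 + g/4 (G(g) = 4 - g/(2*(-2)) = 4 - g*(-1)/(2*2) = 4 - (-1)*g/4 = 4 + g/4)
(8077 - 19647)*(19663 - 14436) - G(-117) = (8077 - 19647)*(19663 - 14436) - (4 + (¼)*(-117)) = -11570*5227 - (4 - 117/4) = -60476390 - 1*(-101/4) = -60476390 + 101/4 = -241905459/4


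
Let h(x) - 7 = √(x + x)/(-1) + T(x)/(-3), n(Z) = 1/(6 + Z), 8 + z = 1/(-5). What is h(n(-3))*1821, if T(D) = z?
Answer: 88622/5 - 607*√6 ≈ 16238.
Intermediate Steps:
z = -41/5 (z = -8 + 1/(-5) = -8 - ⅕ = -41/5 ≈ -8.2000)
T(D) = -41/5
h(x) = 146/15 - √2*√x (h(x) = 7 + (√(x + x)/(-1) - 41/5/(-3)) = 7 + (√(2*x)*(-1) - 41/5*(-⅓)) = 7 + ((√2*√x)*(-1) + 41/15) = 7 + (-√2*√x + 41/15) = 7 + (41/15 - √2*√x) = 146/15 - √2*√x)
h(n(-3))*1821 = (146/15 - √2*√(1/(6 - 3)))*1821 = (146/15 - √2*√(1/3))*1821 = (146/15 - √2*√(⅓))*1821 = (146/15 - √2*√3/3)*1821 = (146/15 - √6/3)*1821 = 88622/5 - 607*√6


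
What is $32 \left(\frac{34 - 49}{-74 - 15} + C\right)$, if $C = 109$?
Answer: $\frac{310912}{89} \approx 3493.4$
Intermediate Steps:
$32 \left(\frac{34 - 49}{-74 - 15} + C\right) = 32 \left(\frac{34 - 49}{-74 - 15} + 109\right) = 32 \left(- \frac{15}{-89} + 109\right) = 32 \left(\left(-15\right) \left(- \frac{1}{89}\right) + 109\right) = 32 \left(\frac{15}{89} + 109\right) = 32 \cdot \frac{9716}{89} = \frac{310912}{89}$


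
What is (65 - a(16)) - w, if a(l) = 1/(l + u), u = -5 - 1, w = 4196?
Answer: -41311/10 ≈ -4131.1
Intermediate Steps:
u = -6
a(l) = 1/(-6 + l) (a(l) = 1/(l - 6) = 1/(-6 + l))
(65 - a(16)) - w = (65 - 1/(-6 + 16)) - 1*4196 = (65 - 1/10) - 4196 = 649/10 - 4196 = -41311/10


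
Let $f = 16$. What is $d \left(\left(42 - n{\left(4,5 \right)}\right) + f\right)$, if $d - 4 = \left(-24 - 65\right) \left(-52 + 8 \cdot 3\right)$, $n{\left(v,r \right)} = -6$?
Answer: $159744$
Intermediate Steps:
$d = 2496$ ($d = 4 + \left(-24 - 65\right) \left(-52 + 8 \cdot 3\right) = 4 - 89 \left(-52 + 24\right) = 4 - -2492 = 4 + 2492 = 2496$)
$d \left(\left(42 - n{\left(4,5 \right)}\right) + f\right) = 2496 \left(\left(42 - -6\right) + 16\right) = 2496 \left(\left(42 + 6\right) + 16\right) = 2496 \left(48 + 16\right) = 2496 \cdot 64 = 159744$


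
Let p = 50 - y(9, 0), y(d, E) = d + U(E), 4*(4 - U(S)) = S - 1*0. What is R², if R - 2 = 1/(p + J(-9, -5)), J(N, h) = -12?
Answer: 2601/625 ≈ 4.1616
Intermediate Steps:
U(S) = 4 - S/4 (U(S) = 4 - (S - 1*0)/4 = 4 - (S + 0)/4 = 4 - S/4)
y(d, E) = 4 + d - E/4 (y(d, E) = d + (4 - E/4) = 4 + d - E/4)
p = 37 (p = 50 - (4 + 9 - ¼*0) = 50 - (4 + 9 + 0) = 50 - 1*13 = 50 - 13 = 37)
R = 51/25 (R = 2 + 1/(37 - 12) = 2 + 1/25 = 51/25 ≈ 2.0400)
R² = (51/25)² = 2601/625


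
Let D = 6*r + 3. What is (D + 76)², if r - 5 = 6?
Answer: 21025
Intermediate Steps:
r = 11 (r = 5 + 6 = 11)
D = 69 (D = 6*11 + 3 = 66 + 3 = 69)
(D + 76)² = (69 + 76)² = 145² = 21025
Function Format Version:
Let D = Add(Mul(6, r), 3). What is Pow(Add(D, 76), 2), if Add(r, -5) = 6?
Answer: 21025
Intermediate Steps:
r = 11 (r = Add(5, 6) = 11)
D = 69 (D = Add(Mul(6, 11), 3) = Add(66, 3) = 69)
Pow(Add(D, 76), 2) = Pow(Add(69, 76), 2) = Pow(145, 2) = 21025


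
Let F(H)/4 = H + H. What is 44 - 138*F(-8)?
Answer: 8876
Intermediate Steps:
F(H) = 8*H (F(H) = 4*(H + H) = 4*(2*H) = 8*H)
44 - 138*F(-8) = 44 - 1104*(-8) = 44 - 138*(-64) = 44 + 8832 = 8876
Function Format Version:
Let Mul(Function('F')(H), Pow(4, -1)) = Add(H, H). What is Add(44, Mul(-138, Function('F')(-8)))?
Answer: 8876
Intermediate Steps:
Function('F')(H) = Mul(8, H) (Function('F')(H) = Mul(4, Add(H, H)) = Mul(4, Mul(2, H)) = Mul(8, H))
Add(44, Mul(-138, Function('F')(-8))) = Add(44, Mul(-138, Mul(8, -8))) = Add(44, Mul(-138, -64)) = Add(44, 8832) = 8876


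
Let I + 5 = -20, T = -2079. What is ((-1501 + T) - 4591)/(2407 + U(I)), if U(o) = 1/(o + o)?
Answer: -408550/120349 ≈ -3.3947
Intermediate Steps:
I = -25 (I = -5 - 20 = -25)
U(o) = 1/(2*o)
((-1501 + T) - 4591)/(2407 + U(I)) = ((-1501 - 2079) - 4591)/(2407 + (½)/(-25)) = (-3580 - 4591)/(2407 + (½)*(-1/25)) = -8171/(2407 - 1/50) = -8171/120349/50 = -8171*50/120349 = -408550/120349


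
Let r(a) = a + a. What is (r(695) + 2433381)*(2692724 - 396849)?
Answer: 5589929869625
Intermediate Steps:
r(a) = 2*a
(r(695) + 2433381)*(2692724 - 396849) = (2*695 + 2433381)*(2692724 - 396849) = (1390 + 2433381)*2295875 = 2434771*2295875 = 5589929869625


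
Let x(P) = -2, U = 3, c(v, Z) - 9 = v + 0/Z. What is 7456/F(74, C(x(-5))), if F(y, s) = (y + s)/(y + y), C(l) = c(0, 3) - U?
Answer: 68968/5 ≈ 13794.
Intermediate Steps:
c(v, Z) = 9 + v (c(v, Z) = 9 + (v + 0/Z) = 9 + (v + 0) = 9 + v)
C(l) = 6 (C(l) = (9 + 0) - 1*3 = 9 - 3 = 6)
F(y, s) = (s + y)/(2*y) (F(y, s) = (s + y)/((2*y)) = (s + y)*(1/(2*y)) = (s + y)/(2*y))
7456/F(74, C(x(-5))) = 7456/(((½)*(6 + 74)/74)) = 7456/(((½)*(1/74)*80)) = 7456/(20/37) = 7456*(37/20) = 68968/5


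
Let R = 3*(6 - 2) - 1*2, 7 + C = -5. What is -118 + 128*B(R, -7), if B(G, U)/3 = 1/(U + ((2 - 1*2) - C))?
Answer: -206/5 ≈ -41.200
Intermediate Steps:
C = -12 (C = -7 - 5 = -12)
R = 10 (R = 3*4 - 2 = 12 - 2 = 10)
B(G, U) = 3/(12 + U) (B(G, U) = 3/(U + ((2 - 1*2) - 1*(-12))) = 3/(U + ((2 - 2) + 12)) = 3/(U + (0 + 12)) = 3/(U + 12) = 3/(12 + U))
-118 + 128*B(R, -7) = -118 + 128*(3/(12 - 7)) = -118 + 128*(3/5) = -118 + 128*(3*(⅕)) = -118 + 128*(⅗) = -118 + 384/5 = -206/5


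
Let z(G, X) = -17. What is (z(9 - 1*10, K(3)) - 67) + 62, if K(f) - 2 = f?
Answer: -22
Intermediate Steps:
K(f) = 2 + f
(z(9 - 1*10, K(3)) - 67) + 62 = (-17 - 67) + 62 = -84 + 62 = -22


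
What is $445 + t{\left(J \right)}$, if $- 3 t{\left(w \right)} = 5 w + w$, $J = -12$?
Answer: $469$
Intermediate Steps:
$t{\left(w \right)} = - 2 w$ ($t{\left(w \right)} = - \frac{5 w + w}{3} = - \frac{6 w}{3} = - 2 w$)
$445 + t{\left(J \right)} = 445 - -24 = 445 + 24 = 469$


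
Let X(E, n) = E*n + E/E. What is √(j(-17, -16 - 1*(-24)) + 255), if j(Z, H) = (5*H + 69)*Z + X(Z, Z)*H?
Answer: 19*√2 ≈ 26.870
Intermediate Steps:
X(E, n) = 1 + E*n (X(E, n) = E*n + 1 = 1 + E*n)
j(Z, H) = H*(1 + Z²) + Z*(69 + 5*H) (j(Z, H) = (5*H + 69)*Z + (1 + Z*Z)*H = (69 + 5*H)*Z + (1 + Z²)*H = Z*(69 + 5*H) + H*(1 + Z²) = H*(1 + Z²) + Z*(69 + 5*H))
√(j(-17, -16 - 1*(-24)) + 255) = √((69*(-17) + (-16 - 1*(-24))*(1 + (-17)²) + 5*(-16 - 1*(-24))*(-17)) + 255) = √((-1173 + (-16 + 24)*(1 + 289) + 5*(-16 + 24)*(-17)) + 255) = √((-1173 + 8*290 + 5*8*(-17)) + 255) = √((-1173 + 2320 - 680) + 255) = √(467 + 255) = √722 = 19*√2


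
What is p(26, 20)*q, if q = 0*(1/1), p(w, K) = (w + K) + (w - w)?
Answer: 0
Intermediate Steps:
p(w, K) = K + w (p(w, K) = (K + w) + 0 = K + w)
q = 0 (q = 0*(1*1) = 0*1 = 0)
p(26, 20)*q = (20 + 26)*0 = 46*0 = 0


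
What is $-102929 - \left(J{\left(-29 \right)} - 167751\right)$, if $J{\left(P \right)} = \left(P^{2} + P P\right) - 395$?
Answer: $63535$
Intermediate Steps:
$J{\left(P \right)} = -395 + 2 P^{2}$ ($J{\left(P \right)} = \left(P^{2} + P^{2}\right) - 395 = 2 P^{2} - 395 = -395 + 2 P^{2}$)
$-102929 - \left(J{\left(-29 \right)} - 167751\right) = -102929 - \left(\left(-395 + 2 \left(-29\right)^{2}\right) - 167751\right) = -102929 - \left(\left(-395 + 2 \cdot 841\right) - 167751\right) = -102929 - \left(\left(-395 + 1682\right) - 167751\right) = -102929 - \left(1287 - 167751\right) = -102929 - -166464 = -102929 + 166464 = 63535$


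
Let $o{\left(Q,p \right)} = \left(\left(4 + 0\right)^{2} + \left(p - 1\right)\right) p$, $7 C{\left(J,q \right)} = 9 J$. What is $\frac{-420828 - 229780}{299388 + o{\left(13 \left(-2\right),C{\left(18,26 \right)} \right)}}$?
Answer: $- \frac{15939896}{7356633} \approx -2.1667$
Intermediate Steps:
$C{\left(J,q \right)} = \frac{9 J}{7}$
$o{\left(Q,p \right)} = p \left(15 + p\right)$ ($o{\left(Q,p \right)} = \left(4^{2} + \left(-1 + p\right)\right) p = \left(16 + \left(-1 + p\right)\right) p = \left(15 + p\right) p = p \left(15 + p\right)$)
$\frac{-420828 - 229780}{299388 + o{\left(13 \left(-2\right),C{\left(18,26 \right)} \right)}} = \frac{-420828 - 229780}{299388 + \frac{9}{7} \cdot 18 \left(15 + \frac{9}{7} \cdot 18\right)} = - \frac{650608}{299388 + \frac{162 \left(15 + \frac{162}{7}\right)}{7}} = - \frac{650608}{299388 + \frac{162}{7} \cdot \frac{267}{7}} = - \frac{650608}{299388 + \frac{43254}{49}} = - \frac{650608}{\frac{14713266}{49}} = \left(-650608\right) \frac{49}{14713266} = - \frac{15939896}{7356633}$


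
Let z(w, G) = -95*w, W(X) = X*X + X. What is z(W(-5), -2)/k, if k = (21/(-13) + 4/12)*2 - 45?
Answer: 14820/371 ≈ 39.946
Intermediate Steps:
W(X) = X + X² (W(X) = X² + X = X + X²)
k = -1855/39 (k = (21*(-1/13) + 4*(1/12))*2 - 45 = (-21/13 + ⅓)*2 - 45 = -50/39*2 - 45 = -100/39 - 45 = -1855/39 ≈ -47.564)
z(W(-5), -2)/k = (-(-475)*(1 - 5))/(-1855/39) = -(-475)*(-4)*(-39/1855) = -95*20*(-39/1855) = -1900*(-39/1855) = 14820/371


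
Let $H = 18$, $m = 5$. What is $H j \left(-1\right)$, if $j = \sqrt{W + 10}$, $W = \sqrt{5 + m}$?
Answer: $- 18 \sqrt{10 + \sqrt{10}} \approx -65.304$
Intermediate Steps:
$W = \sqrt{10}$ ($W = \sqrt{5 + 5} = \sqrt{10} \approx 3.1623$)
$j = \sqrt{10 + \sqrt{10}}$ ($j = \sqrt{\sqrt{10} + 10} = \sqrt{10 + \sqrt{10}} \approx 3.628$)
$H j \left(-1\right) = 18 \sqrt{10 + \sqrt{10}} \left(-1\right) = - 18 \sqrt{10 + \sqrt{10}}$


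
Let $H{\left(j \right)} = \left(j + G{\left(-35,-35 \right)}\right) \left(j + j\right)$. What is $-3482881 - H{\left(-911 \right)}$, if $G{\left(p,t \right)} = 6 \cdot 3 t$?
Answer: $-6290583$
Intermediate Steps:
$G{\left(p,t \right)} = 18 t$
$H{\left(j \right)} = 2 j \left(-630 + j\right)$ ($H{\left(j \right)} = \left(j + 18 \left(-35\right)\right) \left(j + j\right) = \left(j - 630\right) 2 j = \left(-630 + j\right) 2 j = 2 j \left(-630 + j\right)$)
$-3482881 - H{\left(-911 \right)} = -3482881 - 2 \left(-911\right) \left(-630 - 911\right) = -3482881 - 2 \left(-911\right) \left(-1541\right) = -3482881 - 2807702 = -6290583$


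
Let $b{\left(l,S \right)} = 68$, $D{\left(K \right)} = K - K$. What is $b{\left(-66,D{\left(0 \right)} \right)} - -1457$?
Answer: $1525$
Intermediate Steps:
$D{\left(K \right)} = 0$
$b{\left(-66,D{\left(0 \right)} \right)} - -1457 = 68 - -1457 = 68 + 1457 = 1525$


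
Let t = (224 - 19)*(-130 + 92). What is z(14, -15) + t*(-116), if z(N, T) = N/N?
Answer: 903641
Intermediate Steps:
z(N, T) = 1
t = -7790 (t = 205*(-38) = -7790)
z(14, -15) + t*(-116) = 1 - 7790*(-116) = 1 + 903640 = 903641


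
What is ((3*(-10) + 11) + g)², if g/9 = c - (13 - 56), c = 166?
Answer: 3467044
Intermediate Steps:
g = 1881 (g = 9*(166 - (13 - 56)) = 9*(166 - 1*(-43)) = 9*(166 + 43) = 9*209 = 1881)
((3*(-10) + 11) + g)² = ((3*(-10) + 11) + 1881)² = ((-30 + 11) + 1881)² = (-19 + 1881)² = 1862² = 3467044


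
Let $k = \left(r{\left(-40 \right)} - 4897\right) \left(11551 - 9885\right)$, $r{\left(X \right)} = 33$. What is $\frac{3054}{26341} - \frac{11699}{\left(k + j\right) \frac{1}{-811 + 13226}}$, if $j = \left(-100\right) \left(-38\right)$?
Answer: $\frac{296198796437}{16411707368} \approx 18.048$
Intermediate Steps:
$j = 3800$
$k = -8103424$ ($k = \left(33 - 4897\right) \left(11551 - 9885\right) = \left(-4864\right) 1666 = -8103424$)
$\frac{3054}{26341} - \frac{11699}{\left(k + j\right) \frac{1}{-811 + 13226}} = \frac{3054}{26341} - \frac{11699}{\left(-8103424 + 3800\right) \frac{1}{-811 + 13226}} = 3054 \cdot \frac{1}{26341} - \frac{11699}{\left(-8099624\right) \frac{1}{12415}} = \frac{3054}{26341} - \frac{11699}{\left(-8099624\right) \frac{1}{12415}} = \frac{3054}{26341} - \frac{11699}{- \frac{623048}{955}} = \frac{3054}{26341} - - \frac{11172545}{623048} = \frac{3054}{26341} + \frac{11172545}{623048} = \frac{296198796437}{16411707368}$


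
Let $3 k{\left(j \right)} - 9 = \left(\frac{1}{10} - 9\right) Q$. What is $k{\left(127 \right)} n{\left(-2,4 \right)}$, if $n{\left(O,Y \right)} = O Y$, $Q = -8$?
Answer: $- \frac{3208}{15} \approx -213.87$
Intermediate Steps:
$k{\left(j \right)} = \frac{401}{15}$ ($k{\left(j \right)} = 3 + \frac{\left(\frac{1}{10} - 9\right) \left(-8\right)}{3} = 3 + \frac{\left(- \frac{89}{10}\right) \left(-8\right)}{3} = 3 + \frac{1}{3} \cdot \frac{356}{5} = 3 + \frac{356}{15} = \frac{401}{15}$)
$k{\left(127 \right)} n{\left(-2,4 \right)} = \frac{401 \left(\left(-2\right) 4\right)}{15} = \frac{401}{15} \left(-8\right) = - \frac{3208}{15}$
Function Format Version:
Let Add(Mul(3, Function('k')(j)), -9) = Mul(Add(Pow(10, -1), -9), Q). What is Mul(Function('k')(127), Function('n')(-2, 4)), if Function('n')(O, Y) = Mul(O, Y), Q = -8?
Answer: Rational(-3208, 15) ≈ -213.87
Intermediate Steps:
Function('k')(j) = Rational(401, 15) (Function('k')(j) = Add(3, Mul(Rational(1, 3), Mul(Add(Pow(10, -1), -9), -8))) = Add(3, Mul(Rational(1, 3), Mul(Add(Rational(1, 10), -9), -8))) = Add(3, Mul(Rational(1, 3), Mul(Rational(-89, 10), -8))) = Add(3, Mul(Rational(1, 3), Rational(356, 5))) = Add(3, Rational(356, 15)) = Rational(401, 15))
Mul(Function('k')(127), Function('n')(-2, 4)) = Mul(Rational(401, 15), Mul(-2, 4)) = Mul(Rational(401, 15), -8) = Rational(-3208, 15)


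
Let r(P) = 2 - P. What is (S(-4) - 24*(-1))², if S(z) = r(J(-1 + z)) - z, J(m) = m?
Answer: 1225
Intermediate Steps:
S(z) = 3 - 2*z (S(z) = (2 - (-1 + z)) - z = (2 + (1 - z)) - z = (3 - z) - z = 3 - 2*z)
(S(-4) - 24*(-1))² = ((3 - 2*(-4)) - 24*(-1))² = ((3 + 8) + 24)² = (11 + 24)² = 35² = 1225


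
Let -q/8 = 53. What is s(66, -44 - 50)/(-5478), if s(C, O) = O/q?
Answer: -47/1161336 ≈ -4.0471e-5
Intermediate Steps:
q = -424 (q = -8*53 = -424)
s(C, O) = -O/424 (s(C, O) = O/(-424) = O*(-1/424) = -O/424)
s(66, -44 - 50)/(-5478) = -(-44 - 50)/424/(-5478) = -1/424*(-94)*(-1/5478) = (47/212)*(-1/5478) = -47/1161336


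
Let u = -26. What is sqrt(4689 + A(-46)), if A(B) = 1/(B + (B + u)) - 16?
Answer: sqrt(65066734)/118 ≈ 68.359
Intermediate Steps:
A(B) = -16 + 1/(-26 + 2*B) (A(B) = 1/(B + (B - 26)) - 16 = 1/(B + (-26 + B)) - 16 = 1/(-26 + 2*B) - 16 = -16 + 1/(-26 + 2*B))
sqrt(4689 + A(-46)) = sqrt(4689 + (417 - 32*(-46))/(2*(-13 - 46))) = sqrt(4689 + (1/2)*(417 + 1472)/(-59)) = sqrt(4689 + (1/2)*(-1/59)*1889) = sqrt(4689 - 1889/118) = sqrt(551413/118) = sqrt(65066734)/118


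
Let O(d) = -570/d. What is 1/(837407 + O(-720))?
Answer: 24/20097787 ≈ 1.1942e-6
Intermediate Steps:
1/(837407 + O(-720)) = 1/(837407 - 570/(-720)) = 1/(837407 - 570*(-1/720)) = 1/(837407 + 19/24) = 1/(20097787/24) = 24/20097787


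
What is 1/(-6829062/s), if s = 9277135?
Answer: -9277135/6829062 ≈ -1.3585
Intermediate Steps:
1/(-6829062/s) = 1/(-6829062/9277135) = -9277135/6829062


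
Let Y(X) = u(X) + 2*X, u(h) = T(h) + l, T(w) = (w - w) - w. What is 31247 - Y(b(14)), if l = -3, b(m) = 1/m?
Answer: 437499/14 ≈ 31250.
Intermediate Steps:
T(w) = -w (T(w) = 0 - w = -w)
u(h) = -3 - h (u(h) = -h - 3 = -3 - h)
Y(X) = -3 + X (Y(X) = (-3 - X) + 2*X = -3 + X)
31247 - Y(b(14)) = 31247 - (-3 + 1/14) = 31247 - 1*(-41/14) = 31247 + 41/14 = 437499/14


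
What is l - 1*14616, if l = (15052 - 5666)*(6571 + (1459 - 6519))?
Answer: 14167630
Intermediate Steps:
l = 14182246 (l = 9386*(6571 - 5060) = 9386*1511 = 14182246)
l - 1*14616 = 14182246 - 1*14616 = 14182246 - 14616 = 14167630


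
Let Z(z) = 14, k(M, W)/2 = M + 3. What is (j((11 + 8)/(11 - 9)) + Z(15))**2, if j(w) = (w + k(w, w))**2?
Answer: 23203489/16 ≈ 1.4502e+6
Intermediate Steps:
k(M, W) = 6 + 2*M (k(M, W) = 2*(M + 3) = 2*(3 + M) = 6 + 2*M)
j(w) = (6 + 3*w)**2 (j(w) = (w + (6 + 2*w))**2 = (6 + 3*w)**2)
(j((11 + 8)/(11 - 9)) + Z(15))**2 = (9*(2 + (11 + 8)/(11 - 9))**2 + 14)**2 = (9*(2 + 19/2)**2 + 14)**2 = (9*(23/2)**2 + 14)**2 = (9*(529/4) + 14)**2 = (4761/4 + 14)**2 = (4817/4)**2 = 23203489/16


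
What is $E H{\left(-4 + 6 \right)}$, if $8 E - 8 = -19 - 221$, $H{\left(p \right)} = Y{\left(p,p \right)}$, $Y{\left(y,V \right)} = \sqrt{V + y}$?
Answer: $-58$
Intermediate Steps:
$H{\left(p \right)} = \sqrt{2} \sqrt{p}$ ($H{\left(p \right)} = \sqrt{p + p} = \sqrt{2 p} = \sqrt{2} \sqrt{p}$)
$E = -29$ ($E = 1 + \frac{-19 - 221}{8} = 1 + \frac{1}{8} \left(-240\right) = 1 - 30 = -29$)
$E H{\left(-4 + 6 \right)} = - 29 \sqrt{2} \sqrt{-4 + 6} = - 29 \sqrt{2} \sqrt{2} = \left(-29\right) 2 = -58$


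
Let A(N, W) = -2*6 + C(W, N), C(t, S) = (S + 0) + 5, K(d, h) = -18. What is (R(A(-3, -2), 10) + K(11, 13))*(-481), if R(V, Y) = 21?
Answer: -1443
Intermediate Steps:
C(t, S) = 5 + S (C(t, S) = S + 5 = 5 + S)
A(N, W) = -7 + N (A(N, W) = -2*6 + (5 + N) = -12 + (5 + N) = -7 + N)
(R(A(-3, -2), 10) + K(11, 13))*(-481) = (21 - 18)*(-481) = 3*(-481) = -1443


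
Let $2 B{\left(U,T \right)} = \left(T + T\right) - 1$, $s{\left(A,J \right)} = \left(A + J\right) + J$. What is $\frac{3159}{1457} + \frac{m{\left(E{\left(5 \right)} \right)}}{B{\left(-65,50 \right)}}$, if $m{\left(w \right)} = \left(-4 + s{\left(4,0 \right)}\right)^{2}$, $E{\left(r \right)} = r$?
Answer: $\frac{3159}{1457} \approx 2.1682$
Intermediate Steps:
$s{\left(A,J \right)} = A + 2 J$
$B{\left(U,T \right)} = - \frac{1}{2} + T$ ($B{\left(U,T \right)} = \frac{\left(T + T\right) - 1}{2} = \frac{2 T - 1}{2} = \frac{-1 + 2 T}{2} = - \frac{1}{2} + T$)
$m{\left(w \right)} = 0$ ($m{\left(w \right)} = \left(-4 + \left(4 + 2 \cdot 0\right)\right)^{2} = \left(-4 + \left(4 + 0\right)\right)^{2} = \left(-4 + 4\right)^{2} = 0^{2} = 0$)
$\frac{3159}{1457} + \frac{m{\left(E{\left(5 \right)} \right)}}{B{\left(-65,50 \right)}} = \frac{3159}{1457} + \frac{0}{- \frac{1}{2} + 50} = 3159 \cdot \frac{1}{1457} + \frac{0}{\frac{99}{2}} = \frac{3159}{1457} + 0 \cdot \frac{2}{99} = \frac{3159}{1457} + 0 = \frac{3159}{1457}$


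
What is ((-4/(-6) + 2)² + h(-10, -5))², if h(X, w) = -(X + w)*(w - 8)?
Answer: 2859481/81 ≈ 35302.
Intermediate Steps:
h(X, w) = -(-8 + w)*(X + w) (h(X, w) = -(X + w)*(-8 + w) = -(-8 + w)*(X + w))
((-4/(-6) + 2)² + h(-10, -5))² = ((-4/(-6) + 2)² + (-1*(-5)² + 8*(-10) + 8*(-5) - 1*(-10)*(-5)))² = ((-4*(-⅙) + 2)² + (-1*25 - 80 - 40 - 50))² = ((⅔ + 2)² + (-25 - 80 - 40 - 50))² = ((8/3)² - 195)² = (64/9 - 195)² = (-1691/9)² = 2859481/81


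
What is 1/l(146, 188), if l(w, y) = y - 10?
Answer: 1/178 ≈ 0.0056180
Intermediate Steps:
l(w, y) = -10 + y
1/l(146, 188) = 1/(-10 + 188) = 1/178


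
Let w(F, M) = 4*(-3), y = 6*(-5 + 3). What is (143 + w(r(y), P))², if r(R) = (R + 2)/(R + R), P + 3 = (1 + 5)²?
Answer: 17161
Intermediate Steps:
P = 33 (P = -3 + (1 + 5)² = -3 + 6² = -3 + 36 = 33)
y = -12 (y = 6*(-2) = -12)
r(R) = (2 + R)/(2*R) (r(R) = (2 + R)/((2*R)) = (2 + R)*(1/(2*R)) = (2 + R)/(2*R))
w(F, M) = -12
(143 + w(r(y), P))² = (143 - 12)² = 131² = 17161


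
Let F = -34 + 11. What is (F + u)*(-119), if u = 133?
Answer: -13090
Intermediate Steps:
F = -23
(F + u)*(-119) = (-23 + 133)*(-119) = 110*(-119) = -13090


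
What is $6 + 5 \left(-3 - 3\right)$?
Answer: $-24$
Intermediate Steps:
$6 + 5 \left(-3 - 3\right) = 6 + 5 \left(-6\right) = 6 - 30 = -24$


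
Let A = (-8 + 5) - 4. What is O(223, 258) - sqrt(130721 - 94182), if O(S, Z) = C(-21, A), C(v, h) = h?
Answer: -7 - sqrt(36539) ≈ -198.15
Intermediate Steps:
A = -7 (A = -3 - 4 = -7)
O(S, Z) = -7
O(223, 258) - sqrt(130721 - 94182) = -7 - sqrt(130721 - 94182) = -7 - sqrt(36539)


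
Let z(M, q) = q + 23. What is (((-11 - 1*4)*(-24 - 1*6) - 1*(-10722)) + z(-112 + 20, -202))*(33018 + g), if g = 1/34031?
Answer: 12352125700087/34031 ≈ 3.6297e+8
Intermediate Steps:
z(M, q) = 23 + q
g = 1/34031 ≈ 2.9385e-5
(((-11 - 1*4)*(-24 - 1*6) - 1*(-10722)) + z(-112 + 20, -202))*(33018 + g) = (((-11 - 1*4)*(-24 - 1*6) - 1*(-10722)) + (23 - 202))*(33018 + 1/34031) = (((-11 - 4)*(-24 - 6) + 10722) - 179)*(1123635559/34031) = ((-15*(-30) + 10722) - 179)*(1123635559/34031) = ((450 + 10722) - 179)*(1123635559/34031) = (11172 - 179)*(1123635559/34031) = 10993*(1123635559/34031) = 12352125700087/34031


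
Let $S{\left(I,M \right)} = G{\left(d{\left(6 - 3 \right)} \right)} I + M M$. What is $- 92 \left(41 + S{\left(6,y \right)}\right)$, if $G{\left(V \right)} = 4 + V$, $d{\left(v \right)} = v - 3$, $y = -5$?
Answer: $-8280$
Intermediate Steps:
$d{\left(v \right)} = -3 + v$
$S{\left(I,M \right)} = M^{2} + 4 I$ ($S{\left(I,M \right)} = \left(4 + \left(-3 + \left(6 - 3\right)\right)\right) I + M M = \left(4 + \left(-3 + 3\right)\right) I + M^{2} = \left(4 + 0\right) I + M^{2} = 4 I + M^{2} = M^{2} + 4 I$)
$- 92 \left(41 + S{\left(6,y \right)}\right) = - 92 \left(41 + \left(\left(-5\right)^{2} + 4 \cdot 6\right)\right) = - 92 \left(41 + \left(25 + 24\right)\right) = - 92 \left(41 + 49\right) = \left(-92\right) 90 = -8280$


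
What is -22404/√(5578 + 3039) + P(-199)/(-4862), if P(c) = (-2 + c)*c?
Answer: -39999/4862 - 22404*√8617/8617 ≈ -249.58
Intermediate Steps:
P(c) = c*(-2 + c)
-22404/√(5578 + 3039) + P(-199)/(-4862) = -22404/√(5578 + 3039) - 199*(-2 - 199)/(-4862) = -22404*√8617/8617 - 199*(-201)*(-1/4862) = -22404*√8617/8617 + 39999*(-1/4862) = -22404*√8617/8617 - 39999/4862 = -39999/4862 - 22404*√8617/8617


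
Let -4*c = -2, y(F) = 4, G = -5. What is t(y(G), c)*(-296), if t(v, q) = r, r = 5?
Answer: -1480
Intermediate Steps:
c = ½ (c = -¼*(-2) = ½ ≈ 0.50000)
t(v, q) = 5
t(y(G), c)*(-296) = 5*(-296) = -1480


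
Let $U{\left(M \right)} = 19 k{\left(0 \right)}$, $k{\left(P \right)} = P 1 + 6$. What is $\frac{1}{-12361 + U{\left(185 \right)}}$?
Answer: $- \frac{1}{12247} \approx -8.1653 \cdot 10^{-5}$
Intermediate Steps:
$k{\left(P \right)} = 6 + P$ ($k{\left(P \right)} = P + 6 = 6 + P$)
$U{\left(M \right)} = 114$ ($U{\left(M \right)} = 19 \left(6 + 0\right) = 19 \cdot 6 = 114$)
$\frac{1}{-12361 + U{\left(185 \right)}} = \frac{1}{-12361 + 114} = \frac{1}{-12247} = - \frac{1}{12247}$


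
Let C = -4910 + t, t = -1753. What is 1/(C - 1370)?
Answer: -1/8033 ≈ -0.00012449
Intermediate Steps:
C = -6663 (C = -4910 - 1753 = -6663)
1/(C - 1370) = 1/(-6663 - 1370) = 1/(-8033) = -1/8033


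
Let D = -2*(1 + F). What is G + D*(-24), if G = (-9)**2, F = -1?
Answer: 81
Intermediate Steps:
G = 81
D = 0 (D = -2*(1 - 1) = -2*0 = 0)
G + D*(-24) = 81 + 0*(-24) = 81 + 0 = 81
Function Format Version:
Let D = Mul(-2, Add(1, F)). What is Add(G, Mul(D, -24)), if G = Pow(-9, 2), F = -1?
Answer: 81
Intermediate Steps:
G = 81
D = 0 (D = Mul(-2, Add(1, -1)) = Mul(-2, 0) = 0)
Add(G, Mul(D, -24)) = Add(81, Mul(0, -24)) = Add(81, 0) = 81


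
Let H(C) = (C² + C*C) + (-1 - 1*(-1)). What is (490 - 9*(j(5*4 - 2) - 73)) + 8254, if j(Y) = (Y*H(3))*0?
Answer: 9401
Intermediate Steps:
H(C) = 2*C² (H(C) = (C² + C²) + (-1 + 1) = 2*C² + 0 = 2*C²)
j(Y) = 0 (j(Y) = (Y*(2*3²))*0 = (Y*(2*9))*0 = (Y*18)*0 = (18*Y)*0 = 0)
(490 - 9*(j(5*4 - 2) - 73)) + 8254 = (490 - 9*(0 - 73)) + 8254 = (490 - 9*(-73)) + 8254 = (490 + 657) + 8254 = 1147 + 8254 = 9401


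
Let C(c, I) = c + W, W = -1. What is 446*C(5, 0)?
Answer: 1784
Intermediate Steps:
C(c, I) = -1 + c (C(c, I) = c - 1 = -1 + c)
446*C(5, 0) = 446*(-1 + 5) = 446*4 = 1784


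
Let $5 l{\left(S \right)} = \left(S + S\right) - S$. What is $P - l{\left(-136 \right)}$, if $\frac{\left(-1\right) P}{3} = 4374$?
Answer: $- \frac{65474}{5} \approx -13095.0$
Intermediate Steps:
$P = -13122$ ($P = \left(-3\right) 4374 = -13122$)
$l{\left(S \right)} = \frac{S}{5}$ ($l{\left(S \right)} = \frac{\left(S + S\right) - S}{5} = \frac{2 S - S}{5} = \frac{S}{5}$)
$P - l{\left(-136 \right)} = -13122 - \frac{1}{5} \left(-136\right) = -13122 - - \frac{136}{5} = -13122 + \frac{136}{5} = - \frac{65474}{5}$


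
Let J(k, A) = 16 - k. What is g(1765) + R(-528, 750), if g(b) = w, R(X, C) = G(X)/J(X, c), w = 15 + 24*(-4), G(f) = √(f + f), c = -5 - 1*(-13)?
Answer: -81 + I*√66/136 ≈ -81.0 + 0.059736*I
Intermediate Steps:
c = 8 (c = -5 + 13 = 8)
G(f) = √2*√f (G(f) = √(2*f) = √2*√f)
w = -81 (w = 15 - 96 = -81)
R(X, C) = √2*√X/(16 - X) (R(X, C) = (√2*√X)/(16 - X) = √2*√X/(16 - X))
g(b) = -81
g(1765) + R(-528, 750) = -81 - √2*√(-528)/(-16 - 528) = -81 - 1*√2*4*I*√33/(-544) = -81 - 1*√2*4*I*√33*(-1/544) = -81 + I*√66/136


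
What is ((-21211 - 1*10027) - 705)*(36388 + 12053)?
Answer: -1547350863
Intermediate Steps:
((-21211 - 1*10027) - 705)*(36388 + 12053) = ((-21211 - 10027) - 705)*48441 = (-31238 - 705)*48441 = -31943*48441 = -1547350863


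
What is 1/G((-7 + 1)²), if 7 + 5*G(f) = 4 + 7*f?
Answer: 5/249 ≈ 0.020080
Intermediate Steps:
G(f) = -⅗ + 7*f/5 (G(f) = -7/5 + (4 + 7*f)/5 = -7/5 + (⅘ + 7*f/5) = -⅗ + 7*f/5)
1/G((-7 + 1)²) = 1/(-⅗ + 7*(-7 + 1)²/5) = 1/(-⅗ + (7/5)*(-6)²) = 1/(-⅗ + (7/5)*36) = 1/(-⅗ + 252/5) = 1/(249/5) = 5/249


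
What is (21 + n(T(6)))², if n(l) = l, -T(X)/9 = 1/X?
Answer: 1521/4 ≈ 380.25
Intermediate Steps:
T(X) = -9/X
(21 + n(T(6)))² = (21 - 9/6)² = (21 - 9*⅙)² = (21 - 3/2)² = (39/2)² = 1521/4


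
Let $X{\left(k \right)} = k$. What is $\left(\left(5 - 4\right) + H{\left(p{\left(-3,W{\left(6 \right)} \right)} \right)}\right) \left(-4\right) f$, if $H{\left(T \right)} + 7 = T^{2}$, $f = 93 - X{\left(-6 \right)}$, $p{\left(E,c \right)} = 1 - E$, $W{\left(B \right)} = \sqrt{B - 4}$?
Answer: $-3960$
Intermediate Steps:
$W{\left(B \right)} = \sqrt{-4 + B}$
$f = 99$ ($f = 93 - -6 = 93 + 6 = 99$)
$H{\left(T \right)} = -7 + T^{2}$
$\left(\left(5 - 4\right) + H{\left(p{\left(-3,W{\left(6 \right)} \right)} \right)}\right) \left(-4\right) f = \left(\left(5 - 4\right) - \left(7 - \left(1 - -3\right)^{2}\right)\right) \left(-4\right) 99 = \left(1 - \left(7 - \left(1 + 3\right)^{2}\right)\right) \left(-4\right) 99 = \left(1 - \left(7 - 4^{2}\right)\right) \left(-4\right) 99 = \left(1 + \left(-7 + 16\right)\right) \left(-4\right) 99 = \left(1 + 9\right) \left(-4\right) 99 = 10 \left(-4\right) 99 = \left(-40\right) 99 = -3960$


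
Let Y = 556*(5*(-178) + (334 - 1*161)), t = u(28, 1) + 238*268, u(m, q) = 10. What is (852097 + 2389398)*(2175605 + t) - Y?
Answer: 7259001060157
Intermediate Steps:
t = 63794 (t = 10 + 238*268 = 10 + 63784 = 63794)
Y = -398652 (Y = 556*(-890 + (334 - 161)) = 556*(-890 + 173) = 556*(-717) = -398652)
(852097 + 2389398)*(2175605 + t) - Y = (852097 + 2389398)*(2175605 + 63794) - 1*(-398652) = 3241495*2239399 + 398652 = 7259000661505 + 398652 = 7259001060157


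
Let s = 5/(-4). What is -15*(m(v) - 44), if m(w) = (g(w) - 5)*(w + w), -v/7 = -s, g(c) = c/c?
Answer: -390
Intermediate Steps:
g(c) = 1
s = -5/4 (s = 5*(-¼) = -5/4 ≈ -1.2500)
v = -35/4 (v = -(-7)*(-5)/4 = -7*5/4 = -35/4 ≈ -8.7500)
m(w) = -8*w (m(w) = (1 - 5)*(w + w) = -8*w)
-15*(m(v) - 44) = -15*(-8*(-35/4) - 44) = -15*(70 - 44) = -15*26 = -390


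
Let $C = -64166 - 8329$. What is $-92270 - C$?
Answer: $-19775$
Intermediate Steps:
$C = -72495$ ($C = -64166 - 8329 = -72495$)
$-92270 - C = -92270 - -72495 = -92270 + 72495 = -19775$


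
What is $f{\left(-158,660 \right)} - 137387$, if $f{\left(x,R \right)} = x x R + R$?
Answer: $16339513$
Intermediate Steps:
$f{\left(x,R \right)} = R + R x^{2}$ ($f{\left(x,R \right)} = x^{2} R + R = R x^{2} + R = R + R x^{2}$)
$f{\left(-158,660 \right)} - 137387 = 660 \left(1 + \left(-158\right)^{2}\right) - 137387 = 660 \left(1 + 24964\right) - 137387 = 660 \cdot 24965 - 137387 = 16476900 - 137387 = 16339513$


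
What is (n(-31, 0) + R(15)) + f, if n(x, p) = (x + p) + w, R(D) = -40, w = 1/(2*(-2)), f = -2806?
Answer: -11509/4 ≈ -2877.3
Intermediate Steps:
w = -¼ (w = 1/(-4) = -¼ ≈ -0.25000)
n(x, p) = -¼ + p + x (n(x, p) = (x + p) - ¼ = (p + x) - ¼ = -¼ + p + x)
(n(-31, 0) + R(15)) + f = ((-¼ + 0 - 31) - 40) - 2806 = (-125/4 - 40) - 2806 = -285/4 - 2806 = -11509/4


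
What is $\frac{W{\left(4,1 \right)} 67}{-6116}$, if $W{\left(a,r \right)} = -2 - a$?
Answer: $\frac{201}{3058} \approx 0.065729$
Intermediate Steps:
$\frac{W{\left(4,1 \right)} 67}{-6116} = \frac{\left(-2 - 4\right) 67}{-6116} = \left(-2 - 4\right) 67 \left(- \frac{1}{6116}\right) = \left(-6\right) 67 \left(- \frac{1}{6116}\right) = \left(-402\right) \left(- \frac{1}{6116}\right) = \frac{201}{3058}$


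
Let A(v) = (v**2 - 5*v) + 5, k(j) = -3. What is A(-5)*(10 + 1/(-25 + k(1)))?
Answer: 15345/28 ≈ 548.04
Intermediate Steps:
A(v) = 5 + v**2 - 5*v
A(-5)*(10 + 1/(-25 + k(1))) = (5 + (-5)**2 - 5*(-5))*(10 + 1/(-25 - 3)) = (5 + 25 + 25)*(10 + 1/(-28)) = 55*(10 - 1/28) = 55*(279/28) = 15345/28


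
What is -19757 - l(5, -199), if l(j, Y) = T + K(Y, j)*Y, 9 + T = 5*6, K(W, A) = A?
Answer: -18783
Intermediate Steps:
T = 21 (T = -9 + 5*6 = -9 + 30 = 21)
l(j, Y) = 21 + Y*j (l(j, Y) = 21 + j*Y = 21 + Y*j)
-19757 - l(5, -199) = -19757 - (21 - 199*5) = -19757 - (21 - 995) = -19757 - 1*(-974) = -19757 + 974 = -18783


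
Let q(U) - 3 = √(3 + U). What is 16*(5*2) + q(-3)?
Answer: 163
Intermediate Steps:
q(U) = 3 + √(3 + U)
16*(5*2) + q(-3) = 16*(5*2) + (3 + √(3 - 3)) = 16*10 + (3 + √0) = 160 + (3 + 0) = 160 + 3 = 163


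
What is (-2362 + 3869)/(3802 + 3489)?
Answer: 1507/7291 ≈ 0.20669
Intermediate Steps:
(-2362 + 3869)/(3802 + 3489) = 1507/7291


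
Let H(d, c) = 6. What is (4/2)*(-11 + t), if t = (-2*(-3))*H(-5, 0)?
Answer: 50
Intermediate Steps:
t = 36 (t = -2*(-3)*6 = 6*6 = 36)
(4/2)*(-11 + t) = (4/2)*(-11 + 36) = (4*(½))*25 = 2*25 = 50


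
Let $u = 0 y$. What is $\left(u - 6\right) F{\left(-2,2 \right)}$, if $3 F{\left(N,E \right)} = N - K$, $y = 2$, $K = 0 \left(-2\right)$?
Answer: $4$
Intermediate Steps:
$K = 0$
$F{\left(N,E \right)} = \frac{N}{3}$ ($F{\left(N,E \right)} = \frac{N - 0}{3} = \frac{N + 0}{3} = \frac{N}{3}$)
$u = 0$ ($u = 0 \cdot 2 = 0$)
$\left(u - 6\right) F{\left(-2,2 \right)} = \left(0 - 6\right) \frac{1}{3} \left(-2\right) = \left(-6\right) \left(- \frac{2}{3}\right) = 4$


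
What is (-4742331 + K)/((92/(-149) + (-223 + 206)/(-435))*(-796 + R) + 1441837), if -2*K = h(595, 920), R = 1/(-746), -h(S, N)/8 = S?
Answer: -76395354450830/23245982874503 ≈ -3.2864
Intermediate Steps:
h(S, N) = -8*S
R = -1/746 ≈ -0.0013405
K = 2380 (K = -(-4)*595 = -½*(-4760) = 2380)
(-4742331 + K)/((92/(-149) + (-223 + 206)/(-435))*(-796 + R) + 1441837) = (-4742331 + 2380)/((92/(-149) + (-223 + 206)/(-435))*(-796 - 1/746) + 1441837) = -4739951/((92*(-1/149) - 17*(-1/435))*(-593817/746) + 1441837) = -4739951/((-92/149 + 17/435)*(-593817/746) + 1441837) = -4739951/(-37487/64815*(-593817/746) + 1441837) = -4739951/(7420139293/16117330 + 1441837) = -4739951/23245982874503/16117330 = -4739951*16117330/23245982874503 = -76395354450830/23245982874503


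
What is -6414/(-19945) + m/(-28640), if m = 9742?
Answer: -1060723/57122480 ≈ -0.018569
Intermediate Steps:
-6414/(-19945) + m/(-28640) = -6414/(-19945) + 9742/(-28640) = -6414*(-1/19945) + 9742*(-1/28640) = 6414/19945 - 4871/14320 = -1060723/57122480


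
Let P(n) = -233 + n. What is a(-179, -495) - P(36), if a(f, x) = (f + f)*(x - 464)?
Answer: 343519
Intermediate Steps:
a(f, x) = 2*f*(-464 + x) (a(f, x) = (2*f)*(-464 + x) = 2*f*(-464 + x))
a(-179, -495) - P(36) = 2*(-179)*(-464 - 495) - (-233 + 36) = 2*(-179)*(-959) - 1*(-197) = 343322 + 197 = 343519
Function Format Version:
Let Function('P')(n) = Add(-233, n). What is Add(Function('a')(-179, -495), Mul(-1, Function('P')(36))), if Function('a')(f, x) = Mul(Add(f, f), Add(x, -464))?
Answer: 343519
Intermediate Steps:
Function('a')(f, x) = Mul(2, f, Add(-464, x)) (Function('a')(f, x) = Mul(Mul(2, f), Add(-464, x)) = Mul(2, f, Add(-464, x)))
Add(Function('a')(-179, -495), Mul(-1, Function('P')(36))) = Add(Mul(2, -179, Add(-464, -495)), Mul(-1, Add(-233, 36))) = Add(Mul(2, -179, -959), Mul(-1, -197)) = Add(343322, 197) = 343519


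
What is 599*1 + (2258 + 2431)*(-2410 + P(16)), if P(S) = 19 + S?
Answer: -11135776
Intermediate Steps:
599*1 + (2258 + 2431)*(-2410 + P(16)) = 599*1 + (2258 + 2431)*(-2410 + (19 + 16)) = 599 + 4689*(-2410 + 35) = 599 + 4689*(-2375) = 599 - 11136375 = -11135776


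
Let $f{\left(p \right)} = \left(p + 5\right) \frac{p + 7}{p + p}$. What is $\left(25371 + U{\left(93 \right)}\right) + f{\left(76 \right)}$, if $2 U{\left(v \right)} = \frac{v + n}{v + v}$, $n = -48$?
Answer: $\frac{119757135}{4712} \approx 25415.0$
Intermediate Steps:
$f{\left(p \right)} = \frac{\left(5 + p\right) \left(7 + p\right)}{2 p}$ ($f{\left(p \right)} = \left(5 + p\right) \frac{7 + p}{2 p} = \frac{\left(5 + p\right) \left(7 + p\right)}{2 p}$)
$U{\left(v \right)} = \frac{-48 + v}{4 v}$ ($U{\left(v \right)} = \frac{\left(v - 48\right) \frac{1}{v + v}}{2} = \frac{\left(-48 + v\right) \frac{1}{2 v}}{2} = \frac{\frac{1}{2} \frac{1}{v} \left(-48 + v\right)}{2} = \frac{-48 + v}{4 v}$)
$\left(25371 + U{\left(93 \right)}\right) + f{\left(76 \right)} = \left(25371 + \frac{-48 + 93}{4 \cdot 93}\right) + \frac{35 + 76 \left(12 + 76\right)}{2 \cdot 76} = \left(25371 + \frac{1}{4} \cdot \frac{1}{93} \cdot 45\right) + \frac{1}{2} \cdot \frac{1}{76} \left(35 + 76 \cdot 88\right) = \left(25371 + \frac{15}{124}\right) + \frac{1}{2} \cdot \frac{1}{76} \left(35 + 6688\right) = \frac{3146019}{124} + \frac{1}{2} \cdot \frac{1}{76} \cdot 6723 = \frac{3146019}{124} + \frac{6723}{152} = \frac{119757135}{4712}$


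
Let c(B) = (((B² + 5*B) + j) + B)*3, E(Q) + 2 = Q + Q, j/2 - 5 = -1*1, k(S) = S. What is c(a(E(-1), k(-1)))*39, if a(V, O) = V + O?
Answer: 351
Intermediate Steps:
j = 8 (j = 10 + 2*(-1*1) = 10 + 2*(-1) = 10 - 2 = 8)
E(Q) = -2 + 2*Q (E(Q) = -2 + (Q + Q) = -2 + 2*Q)
a(V, O) = O + V
c(B) = 24 + 3*B² + 18*B (c(B) = (((B² + 5*B) + 8) + B)*3 = ((8 + B² + 5*B) + B)*3 = (8 + B² + 6*B)*3 = 24 + 3*B² + 18*B)
c(a(E(-1), k(-1)))*39 = (24 + 3*(-1 + (-2 + 2*(-1)))² + 18*(-1 + (-2 + 2*(-1))))*39 = (24 + 3*(-1 + (-2 - 2))² + 18*(-1 + (-2 - 2)))*39 = (24 + 3*(-1 - 4)² + 18*(-1 - 4))*39 = (24 + 3*(-5)² + 18*(-5))*39 = (24 + 3*25 - 90)*39 = (24 + 75 - 90)*39 = 9*39 = 351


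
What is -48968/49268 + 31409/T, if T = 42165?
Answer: -129319277/519346305 ≈ -0.24900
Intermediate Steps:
-48968/49268 + 31409/T = -48968/49268 + 31409/42165 = -48968*1/49268 + 31409*(1/42165) = -12242/12317 + 31409/42165 = -129319277/519346305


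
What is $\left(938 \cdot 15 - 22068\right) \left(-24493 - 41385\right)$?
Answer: $526892244$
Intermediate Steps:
$\left(938 \cdot 15 - 22068\right) \left(-24493 - 41385\right) = \left(14070 - 22068\right) \left(-65878\right) = \left(-7998\right) \left(-65878\right) = 526892244$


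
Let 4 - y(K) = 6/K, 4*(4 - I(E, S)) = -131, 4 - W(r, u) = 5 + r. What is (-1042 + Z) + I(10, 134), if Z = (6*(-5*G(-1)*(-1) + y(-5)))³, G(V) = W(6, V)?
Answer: -2858570561/500 ≈ -5.7171e+6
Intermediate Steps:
W(r, u) = -1 - r (W(r, u) = 4 - (5 + r) = 4 + (-5 - r) = -1 - r)
I(E, S) = 147/4 (I(E, S) = 4 - ¼*(-131) = 4 + 131/4 = 147/4)
G(V) = -7 (G(V) = -1 - 1*6 = -1 - 6 = -7)
y(K) = 4 - 6/K
Z = -714516984/125 (Z = (6*(-5*(-7)*(-1) + (4 - 6/(-5))))³ = (6*(35*(-1) + (4 - 6*(-⅕))))³ = (6*(-35 + (4 + 6/5)))³ = (6*(-35 + 26/5))³ = (6*(-149/5))³ = (-894/5)³ = -714516984/125 ≈ -5.7161e+6)
(-1042 + Z) + I(10, 134) = (-1042 - 714516984/125) + 147/4 = -714647234/125 + 147/4 = -2858570561/500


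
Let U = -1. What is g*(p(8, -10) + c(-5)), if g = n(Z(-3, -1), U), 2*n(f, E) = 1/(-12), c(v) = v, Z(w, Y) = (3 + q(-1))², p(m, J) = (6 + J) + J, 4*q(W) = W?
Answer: 19/24 ≈ 0.79167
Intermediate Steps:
q(W) = W/4
p(m, J) = 6 + 2*J
Z(w, Y) = 121/16 (Z(w, Y) = (3 + (¼)*(-1))² = (3 - ¼)² = (11/4)² = 121/16)
n(f, E) = -1/24 (n(f, E) = (½)/(-12) = (½)*(-1/12) = -1/24)
g = -1/24 ≈ -0.041667
g*(p(8, -10) + c(-5)) = -((6 + 2*(-10)) - 5)/24 = -((6 - 20) - 5)/24 = -(-14 - 5)/24 = -1/24*(-19) = 19/24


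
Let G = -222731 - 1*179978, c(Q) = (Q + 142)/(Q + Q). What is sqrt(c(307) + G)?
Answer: 3*I*sqrt(16868822942)/614 ≈ 634.59*I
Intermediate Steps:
c(Q) = (142 + Q)/(2*Q) (c(Q) = (142 + Q)/((2*Q)) = (142 + Q)*(1/(2*Q)) = (142 + Q)/(2*Q))
G = -402709 (G = -222731 - 179978 = -402709)
sqrt(c(307) + G) = sqrt((1/2)*(142 + 307)/307 - 402709) = sqrt((1/2)*(1/307)*449 - 402709) = sqrt(449/614 - 402709) = sqrt(-247262877/614) = 3*I*sqrt(16868822942)/614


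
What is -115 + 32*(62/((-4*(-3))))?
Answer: 151/3 ≈ 50.333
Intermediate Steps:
-115 + 32*(62/((-4*(-3)))) = -115 + 32*(62/12) = -115 + 32*(62*(1/12)) = -115 + 32*(31/6) = -115 + 496/3 = 151/3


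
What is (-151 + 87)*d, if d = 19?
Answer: -1216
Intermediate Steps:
(-151 + 87)*d = (-151 + 87)*19 = -64*19 = -1216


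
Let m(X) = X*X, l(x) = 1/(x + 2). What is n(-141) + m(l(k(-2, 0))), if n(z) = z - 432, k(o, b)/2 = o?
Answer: -2291/4 ≈ -572.75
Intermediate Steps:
k(o, b) = 2*o
n(z) = -432 + z
l(x) = 1/(2 + x)
m(X) = X²
n(-141) + m(l(k(-2, 0))) = (-432 - 141) + (1/(2 + 2*(-2)))² = -573 + (1/(2 - 4))² = -573 + (1/(-2))² = -573 + (-½)² = -573 + ¼ = -2291/4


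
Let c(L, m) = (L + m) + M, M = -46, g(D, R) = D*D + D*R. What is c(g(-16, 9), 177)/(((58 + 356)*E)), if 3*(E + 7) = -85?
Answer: -81/4876 ≈ -0.016612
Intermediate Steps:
g(D, R) = D**2 + D*R
E = -106/3 (E = -7 + (1/3)*(-85) = -7 - 85/3 = -106/3 ≈ -35.333)
c(L, m) = -46 + L + m (c(L, m) = (L + m) - 46 = -46 + L + m)
c(g(-16, 9), 177)/(((58 + 356)*E)) = (-46 - 16*(-16 + 9) + 177)/(((58 + 356)*(-106/3))) = (-46 - 16*(-7) + 177)/((414*(-106/3))) = (-46 + 112 + 177)/(-14628) = 243*(-1/14628) = -81/4876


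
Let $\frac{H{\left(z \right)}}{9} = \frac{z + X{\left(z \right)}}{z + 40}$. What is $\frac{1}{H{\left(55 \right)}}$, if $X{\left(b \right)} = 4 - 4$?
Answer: $\frac{19}{99} \approx 0.19192$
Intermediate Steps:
$X{\left(b \right)} = 0$
$H{\left(z \right)} = \frac{9 z}{40 + z}$ ($H{\left(z \right)} = 9 \frac{z + 0}{z + 40} = 9 \frac{z}{40 + z} = \frac{9 z}{40 + z}$)
$\frac{1}{H{\left(55 \right)}} = \frac{1}{9 \cdot 55 \frac{1}{40 + 55}} = \frac{1}{9 \cdot 55 \cdot \frac{1}{95}} = \frac{1}{\frac{99}{19}} = \frac{19}{99}$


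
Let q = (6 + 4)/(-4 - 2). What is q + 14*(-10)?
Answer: -425/3 ≈ -141.67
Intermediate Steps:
q = -5/3 (q = 10/(-6) = 10*(-⅙) = -5/3 ≈ -1.6667)
q + 14*(-10) = -5/3 + 14*(-10) = -5/3 - 140 = -425/3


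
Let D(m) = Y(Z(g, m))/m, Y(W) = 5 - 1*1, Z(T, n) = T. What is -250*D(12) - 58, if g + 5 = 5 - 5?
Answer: -424/3 ≈ -141.33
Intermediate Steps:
g = -5 (g = -5 + (5 - 5) = -5 + 0 = -5)
Y(W) = 4 (Y(W) = 5 - 1 = 4)
D(m) = 4/m
-250*D(12) - 58 = -1000/12 - 58 = -250*1/3 - 58 = -250/3 - 58 = -424/3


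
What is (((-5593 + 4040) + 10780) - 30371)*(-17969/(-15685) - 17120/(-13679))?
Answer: -10874890992744/214555115 ≈ -50686.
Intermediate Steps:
(((-5593 + 4040) + 10780) - 30371)*(-17969/(-15685) - 17120/(-13679)) = ((-1553 + 10780) - 30371)*(-17969*(-1/15685) - 17120*(-1/13679)) = (9227 - 30371)*(17969/15685 + 17120/13679) = -21144*514325151/214555115 = -10874890992744/214555115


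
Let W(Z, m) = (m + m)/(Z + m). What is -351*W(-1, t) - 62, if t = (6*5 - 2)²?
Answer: -22182/29 ≈ -764.90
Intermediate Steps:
t = 784 (t = (30 - 2)² = 28² = 784)
W(Z, m) = 2*m/(Z + m) (W(Z, m) = (2*m)/(Z + m) = 2*m/(Z + m))
-351*W(-1, t) - 62 = -702*784/(-1 + 784) - 62 = -702*784/783 - 62 = -351*1568/783 - 62 = -20384/29 - 62 = -22182/29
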